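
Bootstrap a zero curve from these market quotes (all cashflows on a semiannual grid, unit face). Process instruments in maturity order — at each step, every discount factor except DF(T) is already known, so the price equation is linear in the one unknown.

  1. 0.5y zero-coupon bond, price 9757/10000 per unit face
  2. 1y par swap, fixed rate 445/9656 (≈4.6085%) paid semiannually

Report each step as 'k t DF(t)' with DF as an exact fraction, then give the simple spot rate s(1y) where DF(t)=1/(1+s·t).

1 1/2 9757/10000
2 1 1911/2000
s(1y) = (1/(1911/2000) − 1)/(1) = 89/1911 ≈ 4.6572%

step 1 [0.5y] zero: DF = P = 9757/10000 ≈ 0.975700
step 2 [1y] swap r/2=445/19312: DF=(1 − 445/19312·(0.975700))/(1+445/19312) = 1911/2000 ≈ 0.955500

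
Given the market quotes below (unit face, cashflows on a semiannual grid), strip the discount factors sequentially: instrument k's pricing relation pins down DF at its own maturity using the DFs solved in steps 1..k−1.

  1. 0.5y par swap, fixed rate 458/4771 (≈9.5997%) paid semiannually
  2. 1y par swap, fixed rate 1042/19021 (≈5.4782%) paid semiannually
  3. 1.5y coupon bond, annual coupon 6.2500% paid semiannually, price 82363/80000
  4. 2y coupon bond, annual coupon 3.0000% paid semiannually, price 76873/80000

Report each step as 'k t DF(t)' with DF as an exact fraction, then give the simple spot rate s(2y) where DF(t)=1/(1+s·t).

step 1 [0.5y] swap r/2=229/4771: DF=(1 − 229/4771·(0))/(1+229/4771) = 4771/5000 ≈ 0.954200
step 2 [1y] swap r/2=521/19021: DF=(1 − 521/19021·(0.954200))/(1+521/19021) = 9479/10000 ≈ 0.947900
step 3 [1.5y] bond c/2=1/32: DF=(82363/80000 − 1/32·(0.954200+0.947900))/(1+1/32) = 9407/10000 ≈ 0.940700
step 4 [2y] bond c/2=3/200: DF=(76873/80000 − 3/200·(0.954200+0.947900+0.940700))/(1+3/200) = 9047/10000 ≈ 0.904700

1 1/2 4771/5000
2 1 9479/10000
3 3/2 9407/10000
4 2 9047/10000
s(2y) = (1/(9047/10000) − 1)/(2) = 953/18094 ≈ 5.2669%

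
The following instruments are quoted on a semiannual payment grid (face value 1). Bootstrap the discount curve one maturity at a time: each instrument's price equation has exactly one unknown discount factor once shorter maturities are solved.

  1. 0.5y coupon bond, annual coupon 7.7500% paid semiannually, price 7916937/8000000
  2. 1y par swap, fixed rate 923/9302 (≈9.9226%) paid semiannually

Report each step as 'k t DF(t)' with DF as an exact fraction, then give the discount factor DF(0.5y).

1 1/2 9527/10000
2 1 9077/10000
DF(0.5y) = 9527/10000 ≈ 0.952700

step 1 [0.5y] bond c/2=31/800: DF=(7916937/8000000 − 31/800·(0))/(1+31/800) = 9527/10000 ≈ 0.952700
step 2 [1y] swap r/2=923/18604: DF=(1 − 923/18604·(0.952700))/(1+923/18604) = 9077/10000 ≈ 0.907700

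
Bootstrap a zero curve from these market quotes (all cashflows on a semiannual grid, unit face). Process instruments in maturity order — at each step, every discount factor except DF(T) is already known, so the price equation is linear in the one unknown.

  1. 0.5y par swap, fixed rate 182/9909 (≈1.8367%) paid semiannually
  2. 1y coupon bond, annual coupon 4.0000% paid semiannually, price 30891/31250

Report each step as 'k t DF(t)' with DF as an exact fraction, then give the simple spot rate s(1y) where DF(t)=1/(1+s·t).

step 1 [0.5y] swap r/2=91/9909: DF=(1 − 91/9909·(0))/(1+91/9909) = 9909/10000 ≈ 0.990900
step 2 [1y] bond c/2=1/50: DF=(30891/31250 − 1/50·(0.990900))/(1+1/50) = 9497/10000 ≈ 0.949700

1 1/2 9909/10000
2 1 9497/10000
s(1y) = (1/(9497/10000) − 1)/(1) = 503/9497 ≈ 5.2964%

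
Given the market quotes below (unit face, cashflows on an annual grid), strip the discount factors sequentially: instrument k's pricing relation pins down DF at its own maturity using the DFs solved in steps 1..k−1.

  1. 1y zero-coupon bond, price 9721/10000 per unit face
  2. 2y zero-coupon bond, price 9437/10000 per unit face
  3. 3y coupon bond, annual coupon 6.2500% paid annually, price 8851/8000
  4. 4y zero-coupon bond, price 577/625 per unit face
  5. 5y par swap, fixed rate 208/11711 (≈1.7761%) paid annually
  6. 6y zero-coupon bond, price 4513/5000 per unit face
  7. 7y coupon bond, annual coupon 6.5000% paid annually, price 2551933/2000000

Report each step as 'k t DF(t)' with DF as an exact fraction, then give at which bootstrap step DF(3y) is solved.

step 1 [1y] zero: DF = P = 9721/10000 ≈ 0.972100
step 2 [2y] zero: DF = P = 9437/10000 ≈ 0.943700
step 3 [3y] bond c/1=1/16: DF=(8851/8000 − 1/16·(0.972100+0.943700))/(1+1/16) = 4643/5000 ≈ 0.928600
step 4 [4y] zero: DF = P = 577/625 ≈ 0.923200
step 5 [5y] swap r/1=208/11711: DF=(1 − 208/11711·(0.972100+0.943700+0.928600+0.923200))/(1+208/11711) = 573/625 ≈ 0.916800
step 6 [6y] zero: DF = P = 4513/5000 ≈ 0.902600
step 7 [7y] bond c/1=13/200: DF=(2551933/2000000 − 13/200·(0.972100+0.943700+0.928600+0.923200+0.916800+0.902600))/(1+13/200) = 8571/10000 ≈ 0.857100

1 1 9721/10000
2 2 9437/10000
3 3 4643/5000
4 4 577/625
5 5 573/625
6 6 4513/5000
7 7 8571/10000
DF(3y) is solved at step 3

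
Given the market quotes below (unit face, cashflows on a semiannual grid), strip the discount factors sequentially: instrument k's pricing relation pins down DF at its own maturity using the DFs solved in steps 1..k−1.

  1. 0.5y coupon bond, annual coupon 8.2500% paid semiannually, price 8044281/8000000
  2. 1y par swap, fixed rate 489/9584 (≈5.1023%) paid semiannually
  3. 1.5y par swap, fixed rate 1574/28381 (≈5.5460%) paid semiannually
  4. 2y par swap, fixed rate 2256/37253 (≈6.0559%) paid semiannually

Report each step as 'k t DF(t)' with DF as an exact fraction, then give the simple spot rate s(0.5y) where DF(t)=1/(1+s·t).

step 1 [0.5y] bond c/2=33/800: DF=(8044281/8000000 − 33/800·(0))/(1+33/800) = 9657/10000 ≈ 0.965700
step 2 [1y] swap r/2=489/19168: DF=(1 − 489/19168·(0.965700))/(1+489/19168) = 9511/10000 ≈ 0.951100
step 3 [1.5y] swap r/2=787/28381: DF=(1 − 787/28381·(0.965700+0.951100))/(1+787/28381) = 9213/10000 ≈ 0.921300
step 4 [2y] swap r/2=1128/37253: DF=(1 − 1128/37253·(0.965700+0.951100+0.921300))/(1+1128/37253) = 1109/1250 ≈ 0.887200

1 1/2 9657/10000
2 1 9511/10000
3 3/2 9213/10000
4 2 1109/1250
s(0.5y) = (1/(9657/10000) − 1)/(1/2) = 686/9657 ≈ 7.1037%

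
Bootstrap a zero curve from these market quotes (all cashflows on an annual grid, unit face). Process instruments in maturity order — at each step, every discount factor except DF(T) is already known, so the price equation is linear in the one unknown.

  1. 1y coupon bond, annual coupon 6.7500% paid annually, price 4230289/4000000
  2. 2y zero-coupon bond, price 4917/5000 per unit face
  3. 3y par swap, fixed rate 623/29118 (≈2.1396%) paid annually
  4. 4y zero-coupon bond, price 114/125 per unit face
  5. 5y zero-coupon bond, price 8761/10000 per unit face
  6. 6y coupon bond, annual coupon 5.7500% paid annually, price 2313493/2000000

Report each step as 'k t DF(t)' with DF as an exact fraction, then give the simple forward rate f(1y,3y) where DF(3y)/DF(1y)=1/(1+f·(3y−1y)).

1 1 9907/10000
2 2 4917/5000
3 3 9377/10000
4 4 114/125
5 5 8761/10000
6 6 8383/10000
f(1y,3y) = ((9907/10000)/(9377/10000) − 1)/(2) = 265/9377 ≈ 2.8261%

step 1 [1y] bond c/1=27/400: DF=(4230289/4000000 − 27/400·(0))/(1+27/400) = 9907/10000 ≈ 0.990700
step 2 [2y] zero: DF = P = 4917/5000 ≈ 0.983400
step 3 [3y] swap r/1=623/29118: DF=(1 − 623/29118·(0.990700+0.983400))/(1+623/29118) = 9377/10000 ≈ 0.937700
step 4 [4y] zero: DF = P = 114/125 ≈ 0.912000
step 5 [5y] zero: DF = P = 8761/10000 ≈ 0.876100
step 6 [6y] bond c/1=23/400: DF=(2313493/2000000 − 23/400·(0.990700+0.983400+0.937700+0.912000+0.876100))/(1+23/400) = 8383/10000 ≈ 0.838300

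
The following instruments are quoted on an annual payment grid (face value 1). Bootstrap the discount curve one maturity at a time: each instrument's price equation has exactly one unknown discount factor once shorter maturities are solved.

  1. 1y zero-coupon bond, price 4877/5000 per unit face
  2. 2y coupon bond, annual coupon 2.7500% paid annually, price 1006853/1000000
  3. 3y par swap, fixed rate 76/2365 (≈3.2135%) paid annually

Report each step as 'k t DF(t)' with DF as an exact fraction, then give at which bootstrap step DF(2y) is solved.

step 1 [1y] zero: DF = P = 4877/5000 ≈ 0.975400
step 2 [2y] bond c/1=11/400: DF=(1006853/1000000 − 11/400·(0.975400))/(1+11/400) = 4769/5000 ≈ 0.953800
step 3 [3y] swap r/1=76/2365: DF=(1 − 76/2365·(0.975400+0.953800))/(1+76/2365) = 568/625 ≈ 0.908800

1 1 4877/5000
2 2 4769/5000
3 3 568/625
DF(2y) is solved at step 2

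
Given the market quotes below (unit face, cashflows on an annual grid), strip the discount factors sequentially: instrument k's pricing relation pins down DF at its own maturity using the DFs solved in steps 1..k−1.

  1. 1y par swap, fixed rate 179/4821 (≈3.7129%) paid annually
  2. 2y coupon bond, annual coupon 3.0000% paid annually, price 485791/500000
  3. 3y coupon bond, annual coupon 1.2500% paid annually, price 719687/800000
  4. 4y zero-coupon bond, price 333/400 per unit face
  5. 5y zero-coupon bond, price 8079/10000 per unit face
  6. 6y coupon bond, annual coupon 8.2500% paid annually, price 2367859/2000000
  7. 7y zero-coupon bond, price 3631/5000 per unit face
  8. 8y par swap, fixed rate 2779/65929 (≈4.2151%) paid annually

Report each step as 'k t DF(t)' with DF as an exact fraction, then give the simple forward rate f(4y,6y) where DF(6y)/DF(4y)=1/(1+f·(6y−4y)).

step 1 [1y] swap r/1=179/4821: DF=(1 − 179/4821·(0))/(1+179/4821) = 4821/5000 ≈ 0.964200
step 2 [2y] bond c/1=3/100: DF=(485791/500000 − 3/100·(0.964200))/(1+3/100) = 572/625 ≈ 0.915200
step 3 [3y] bond c/1=1/80: DF=(719687/800000 − 1/80·(0.964200+0.915200))/(1+1/80) = 8653/10000 ≈ 0.865300
step 4 [4y] zero: DF = P = 333/400 ≈ 0.832500
step 5 [5y] zero: DF = P = 8079/10000 ≈ 0.807900
step 6 [6y] bond c/1=33/400: DF=(2367859/2000000 − 33/400·(0.964200+0.915200+0.865300+0.832500+0.807900))/(1+33/400) = 1519/2000 ≈ 0.759500
step 7 [7y] zero: DF = P = 3631/5000 ≈ 0.726200
step 8 [8y] swap r/1=2779/65929: DF=(1 − 2779/65929·(0.964200+0.915200+0.865300+0.832500+0.807900+0.759500+0.726200))/(1+2779/65929) = 7221/10000 ≈ 0.722100

1 1 4821/5000
2 2 572/625
3 3 8653/10000
4 4 333/400
5 5 8079/10000
6 6 1519/2000
7 7 3631/5000
8 8 7221/10000
f(4y,6y) = ((333/400)/(1519/2000) − 1)/(2) = 73/1519 ≈ 4.8058%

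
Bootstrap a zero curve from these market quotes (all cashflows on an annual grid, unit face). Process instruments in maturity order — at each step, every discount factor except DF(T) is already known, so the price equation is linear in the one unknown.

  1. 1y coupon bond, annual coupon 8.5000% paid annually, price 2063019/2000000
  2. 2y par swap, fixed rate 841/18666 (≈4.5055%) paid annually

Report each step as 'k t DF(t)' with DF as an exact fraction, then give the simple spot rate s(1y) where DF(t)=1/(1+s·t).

1 1 9507/10000
2 2 9159/10000
s(1y) = (1/(9507/10000) − 1)/(1) = 493/9507 ≈ 5.1857%

step 1 [1y] bond c/1=17/200: DF=(2063019/2000000 − 17/200·(0))/(1+17/200) = 9507/10000 ≈ 0.950700
step 2 [2y] swap r/1=841/18666: DF=(1 − 841/18666·(0.950700))/(1+841/18666) = 9159/10000 ≈ 0.915900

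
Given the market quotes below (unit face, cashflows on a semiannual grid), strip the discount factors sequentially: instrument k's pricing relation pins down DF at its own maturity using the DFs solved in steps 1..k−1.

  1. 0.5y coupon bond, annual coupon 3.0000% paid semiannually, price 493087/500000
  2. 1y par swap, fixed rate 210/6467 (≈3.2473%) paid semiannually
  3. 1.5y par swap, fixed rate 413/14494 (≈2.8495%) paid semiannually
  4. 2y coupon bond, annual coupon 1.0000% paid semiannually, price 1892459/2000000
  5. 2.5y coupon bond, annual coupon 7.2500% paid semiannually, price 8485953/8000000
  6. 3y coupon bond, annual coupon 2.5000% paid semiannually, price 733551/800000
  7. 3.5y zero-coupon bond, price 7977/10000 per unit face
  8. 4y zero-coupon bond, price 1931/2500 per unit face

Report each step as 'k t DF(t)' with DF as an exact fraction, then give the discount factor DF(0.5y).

step 1 [0.5y] bond c/2=3/200: DF=(493087/500000 − 3/200·(0))/(1+3/200) = 2429/2500 ≈ 0.971600
step 2 [1y] swap r/2=105/6467: DF=(1 − 105/6467·(0.971600))/(1+105/6467) = 1937/2000 ≈ 0.968500
step 3 [1.5y] swap r/2=413/28988: DF=(1 − 413/28988·(0.971600+0.968500))/(1+413/28988) = 9587/10000 ≈ 0.958700
step 4 [2y] bond c/2=1/200: DF=(1892459/2000000 − 1/200·(0.971600+0.968500+0.958700))/(1+1/200) = 9271/10000 ≈ 0.927100
step 5 [2.5y] bond c/2=29/800: DF=(8485953/8000000 − 29/800·(0.971600+0.968500+0.958700+0.927100))/(1+29/800) = 4449/5000 ≈ 0.889800
step 6 [3y] bond c/2=1/80: DF=(733551/800000 − 1/80·(0.971600+0.968500+0.958700+0.927100+0.889800))/(1+1/80) = 4237/5000 ≈ 0.847400
step 7 [3.5y] zero: DF = P = 7977/10000 ≈ 0.797700
step 8 [4y] zero: DF = P = 1931/2500 ≈ 0.772400

1 1/2 2429/2500
2 1 1937/2000
3 3/2 9587/10000
4 2 9271/10000
5 5/2 4449/5000
6 3 4237/5000
7 7/2 7977/10000
8 4 1931/2500
DF(0.5y) = 2429/2500 ≈ 0.971600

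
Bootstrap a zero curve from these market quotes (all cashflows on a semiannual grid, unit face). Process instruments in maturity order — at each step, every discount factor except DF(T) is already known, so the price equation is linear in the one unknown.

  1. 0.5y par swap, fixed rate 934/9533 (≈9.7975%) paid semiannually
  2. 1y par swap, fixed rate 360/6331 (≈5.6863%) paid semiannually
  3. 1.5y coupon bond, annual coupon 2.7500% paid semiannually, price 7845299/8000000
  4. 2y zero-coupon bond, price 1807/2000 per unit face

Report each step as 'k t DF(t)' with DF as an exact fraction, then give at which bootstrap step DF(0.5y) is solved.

step 1 [0.5y] swap r/2=467/9533: DF=(1 − 467/9533·(0))/(1+467/9533) = 9533/10000 ≈ 0.953300
step 2 [1y] swap r/2=180/6331: DF=(1 − 180/6331·(0.953300))/(1+180/6331) = 473/500 ≈ 0.946000
step 3 [1.5y] bond c/2=11/800: DF=(7845299/8000000 − 11/800·(0.953300+0.946000))/(1+11/800) = 1177/1250 ≈ 0.941600
step 4 [2y] zero: DF = P = 1807/2000 ≈ 0.903500

1 1/2 9533/10000
2 1 473/500
3 3/2 1177/1250
4 2 1807/2000
DF(0.5y) is solved at step 1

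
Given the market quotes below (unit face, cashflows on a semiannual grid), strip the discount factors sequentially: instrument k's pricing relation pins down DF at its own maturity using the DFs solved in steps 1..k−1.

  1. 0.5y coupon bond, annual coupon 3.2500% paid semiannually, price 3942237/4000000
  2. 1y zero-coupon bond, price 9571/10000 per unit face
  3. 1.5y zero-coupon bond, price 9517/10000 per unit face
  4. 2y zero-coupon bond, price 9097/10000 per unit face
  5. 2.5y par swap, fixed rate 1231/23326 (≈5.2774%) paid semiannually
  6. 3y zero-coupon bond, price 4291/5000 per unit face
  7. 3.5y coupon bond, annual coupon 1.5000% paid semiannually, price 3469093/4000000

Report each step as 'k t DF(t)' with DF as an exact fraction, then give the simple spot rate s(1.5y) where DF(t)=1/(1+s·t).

1 1/2 4849/5000
2 1 9571/10000
3 3/2 9517/10000
4 2 9097/10000
5 5/2 8769/10000
6 3 4291/5000
7 7/2 8197/10000
s(1.5y) = (1/(9517/10000) − 1)/(3/2) = 322/9517 ≈ 3.3834%

step 1 [0.5y] bond c/2=13/800: DF=(3942237/4000000 − 13/800·(0))/(1+13/800) = 4849/5000 ≈ 0.969800
step 2 [1y] zero: DF = P = 9571/10000 ≈ 0.957100
step 3 [1.5y] zero: DF = P = 9517/10000 ≈ 0.951700
step 4 [2y] zero: DF = P = 9097/10000 ≈ 0.909700
step 5 [2.5y] swap r/2=1231/46652: DF=(1 − 1231/46652·(0.969800+0.957100+0.951700+0.909700))/(1+1231/46652) = 8769/10000 ≈ 0.876900
step 6 [3y] zero: DF = P = 4291/5000 ≈ 0.858200
step 7 [3.5y] bond c/2=3/400: DF=(3469093/4000000 − 3/400·(0.969800+0.957100+0.951700+0.909700+0.876900+0.858200))/(1+3/400) = 8197/10000 ≈ 0.819700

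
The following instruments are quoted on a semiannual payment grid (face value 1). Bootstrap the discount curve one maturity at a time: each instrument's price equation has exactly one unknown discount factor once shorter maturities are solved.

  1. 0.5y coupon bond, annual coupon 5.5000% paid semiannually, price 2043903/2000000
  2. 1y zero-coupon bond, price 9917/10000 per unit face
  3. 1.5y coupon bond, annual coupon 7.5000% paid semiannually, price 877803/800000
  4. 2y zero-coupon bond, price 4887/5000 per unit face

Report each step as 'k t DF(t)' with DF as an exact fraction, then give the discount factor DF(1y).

1 1/2 4973/5000
2 1 9917/10000
3 3/2 4929/5000
4 2 4887/5000
DF(1y) = 9917/10000 ≈ 0.991700

step 1 [0.5y] bond c/2=11/400: DF=(2043903/2000000 − 11/400·(0))/(1+11/400) = 4973/5000 ≈ 0.994600
step 2 [1y] zero: DF = P = 9917/10000 ≈ 0.991700
step 3 [1.5y] bond c/2=3/80: DF=(877803/800000 − 3/80·(0.994600+0.991700))/(1+3/80) = 4929/5000 ≈ 0.985800
step 4 [2y] zero: DF = P = 4887/5000 ≈ 0.977400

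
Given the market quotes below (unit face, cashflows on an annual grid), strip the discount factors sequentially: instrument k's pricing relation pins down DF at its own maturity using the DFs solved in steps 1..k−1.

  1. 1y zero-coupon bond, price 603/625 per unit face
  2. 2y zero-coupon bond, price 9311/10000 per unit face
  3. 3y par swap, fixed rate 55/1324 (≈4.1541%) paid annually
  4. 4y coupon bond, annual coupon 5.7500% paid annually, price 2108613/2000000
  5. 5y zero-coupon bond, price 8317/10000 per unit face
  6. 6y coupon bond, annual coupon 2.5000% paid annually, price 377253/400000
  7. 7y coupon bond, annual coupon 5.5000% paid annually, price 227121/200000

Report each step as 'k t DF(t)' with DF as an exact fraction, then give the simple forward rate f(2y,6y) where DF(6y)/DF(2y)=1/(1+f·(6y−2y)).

1 1 603/625
2 2 9311/10000
3 3 1769/2000
4 4 4229/5000
5 5 8317/10000
6 6 4057/5000
7 7 8017/10000
f(2y,6y) = ((9311/10000)/(4057/5000) − 1)/(4) = 1197/32456 ≈ 3.6881%

step 1 [1y] zero: DF = P = 603/625 ≈ 0.964800
step 2 [2y] zero: DF = P = 9311/10000 ≈ 0.931100
step 3 [3y] swap r/1=55/1324: DF=(1 − 55/1324·(0.964800+0.931100))/(1+55/1324) = 1769/2000 ≈ 0.884500
step 4 [4y] bond c/1=23/400: DF=(2108613/2000000 − 23/400·(0.964800+0.931100+0.884500))/(1+23/400) = 4229/5000 ≈ 0.845800
step 5 [5y] zero: DF = P = 8317/10000 ≈ 0.831700
step 6 [6y] bond c/1=1/40: DF=(377253/400000 − 1/40·(0.964800+0.931100+0.884500+0.845800+0.831700))/(1+1/40) = 4057/5000 ≈ 0.811400
step 7 [7y] bond c/1=11/200: DF=(227121/200000 − 11/200·(0.964800+0.931100+0.884500+0.845800+0.831700+0.811400))/(1+11/200) = 8017/10000 ≈ 0.801700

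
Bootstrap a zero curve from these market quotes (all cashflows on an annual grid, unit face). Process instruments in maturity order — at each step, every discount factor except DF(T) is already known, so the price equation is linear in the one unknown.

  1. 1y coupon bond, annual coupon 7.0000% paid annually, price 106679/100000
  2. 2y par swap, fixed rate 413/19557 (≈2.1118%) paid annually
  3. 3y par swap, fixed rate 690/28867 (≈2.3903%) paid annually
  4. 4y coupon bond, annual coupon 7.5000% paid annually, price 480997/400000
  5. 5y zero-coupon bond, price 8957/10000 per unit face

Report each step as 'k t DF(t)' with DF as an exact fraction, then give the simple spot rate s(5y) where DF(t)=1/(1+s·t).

1 1 997/1000
2 2 9587/10000
3 3 931/1000
4 4 2293/2500
5 5 8957/10000
s(5y) = (1/(8957/10000) − 1)/(5) = 1043/44785 ≈ 2.3289%

step 1 [1y] bond c/1=7/100: DF=(106679/100000 − 7/100·(0))/(1+7/100) = 997/1000 ≈ 0.997000
step 2 [2y] swap r/1=413/19557: DF=(1 − 413/19557·(0.997000))/(1+413/19557) = 9587/10000 ≈ 0.958700
step 3 [3y] swap r/1=690/28867: DF=(1 − 690/28867·(0.997000+0.958700))/(1+690/28867) = 931/1000 ≈ 0.931000
step 4 [4y] bond c/1=3/40: DF=(480997/400000 − 3/40·(0.997000+0.958700+0.931000))/(1+3/40) = 2293/2500 ≈ 0.917200
step 5 [5y] zero: DF = P = 8957/10000 ≈ 0.895700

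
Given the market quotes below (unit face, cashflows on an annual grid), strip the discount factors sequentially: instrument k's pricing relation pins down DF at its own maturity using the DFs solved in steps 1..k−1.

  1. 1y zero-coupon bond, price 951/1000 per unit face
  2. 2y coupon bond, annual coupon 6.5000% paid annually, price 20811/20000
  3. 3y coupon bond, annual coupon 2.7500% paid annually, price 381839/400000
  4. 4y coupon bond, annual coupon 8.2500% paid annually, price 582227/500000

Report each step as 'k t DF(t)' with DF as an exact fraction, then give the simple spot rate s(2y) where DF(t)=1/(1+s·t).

step 1 [1y] zero: DF = P = 951/1000 ≈ 0.951000
step 2 [2y] bond c/1=13/200: DF=(20811/20000 − 13/200·(0.951000))/(1+13/200) = 919/1000 ≈ 0.919000
step 3 [3y] bond c/1=11/400: DF=(381839/400000 − 11/400·(0.951000+0.919000))/(1+11/400) = 879/1000 ≈ 0.879000
step 4 [4y] bond c/1=33/400: DF=(582227/500000 − 33/400·(0.951000+0.919000+0.879000))/(1+33/400) = 4331/5000 ≈ 0.866200

1 1 951/1000
2 2 919/1000
3 3 879/1000
4 4 4331/5000
s(2y) = (1/(919/1000) − 1)/(2) = 81/1838 ≈ 4.4070%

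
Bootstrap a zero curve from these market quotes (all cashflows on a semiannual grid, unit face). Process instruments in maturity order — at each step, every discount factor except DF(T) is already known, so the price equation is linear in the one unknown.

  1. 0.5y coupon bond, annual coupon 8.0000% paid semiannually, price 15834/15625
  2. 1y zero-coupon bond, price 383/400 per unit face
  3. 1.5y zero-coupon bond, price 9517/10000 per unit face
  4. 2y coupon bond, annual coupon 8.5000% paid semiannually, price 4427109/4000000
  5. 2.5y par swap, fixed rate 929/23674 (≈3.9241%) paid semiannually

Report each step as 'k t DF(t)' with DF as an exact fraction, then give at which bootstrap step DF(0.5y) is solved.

1 1/2 609/625
2 1 383/400
3 3/2 9517/10000
4 2 9441/10000
5 5/2 9071/10000
DF(0.5y) is solved at step 1

step 1 [0.5y] bond c/2=1/25: DF=(15834/15625 − 1/25·(0))/(1+1/25) = 609/625 ≈ 0.974400
step 2 [1y] zero: DF = P = 383/400 ≈ 0.957500
step 3 [1.5y] zero: DF = P = 9517/10000 ≈ 0.951700
step 4 [2y] bond c/2=17/400: DF=(4427109/4000000 − 17/400·(0.974400+0.957500+0.951700))/(1+17/400) = 9441/10000 ≈ 0.944100
step 5 [2.5y] swap r/2=929/47348: DF=(1 − 929/47348·(0.974400+0.957500+0.951700+0.944100))/(1+929/47348) = 9071/10000 ≈ 0.907100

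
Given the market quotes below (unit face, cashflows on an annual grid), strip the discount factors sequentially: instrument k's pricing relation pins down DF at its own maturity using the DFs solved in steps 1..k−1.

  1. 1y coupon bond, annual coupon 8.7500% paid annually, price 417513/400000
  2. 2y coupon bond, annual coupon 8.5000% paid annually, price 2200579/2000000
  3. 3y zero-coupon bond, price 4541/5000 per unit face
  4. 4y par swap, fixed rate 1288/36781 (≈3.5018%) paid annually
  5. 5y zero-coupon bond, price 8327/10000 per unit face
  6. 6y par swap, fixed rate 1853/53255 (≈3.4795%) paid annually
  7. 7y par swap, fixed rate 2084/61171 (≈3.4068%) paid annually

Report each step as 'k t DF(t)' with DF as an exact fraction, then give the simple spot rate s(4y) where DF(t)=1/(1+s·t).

1 1 4799/5000
2 2 9389/10000
3 3 4541/5000
4 4 1089/1250
5 5 8327/10000
6 6 8147/10000
7 7 1979/2500
s(4y) = (1/(1089/1250) − 1)/(4) = 161/4356 ≈ 3.6961%

step 1 [1y] bond c/1=7/80: DF=(417513/400000 − 7/80·(0))/(1+7/80) = 4799/5000 ≈ 0.959800
step 2 [2y] bond c/1=17/200: DF=(2200579/2000000 − 17/200·(0.959800))/(1+17/200) = 9389/10000 ≈ 0.938900
step 3 [3y] zero: DF = P = 4541/5000 ≈ 0.908200
step 4 [4y] swap r/1=1288/36781: DF=(1 − 1288/36781·(0.959800+0.938900+0.908200))/(1+1288/36781) = 1089/1250 ≈ 0.871200
step 5 [5y] zero: DF = P = 8327/10000 ≈ 0.832700
step 6 [6y] swap r/1=1853/53255: DF=(1 − 1853/53255·(0.959800+0.938900+0.908200+0.871200+0.832700))/(1+1853/53255) = 8147/10000 ≈ 0.814700
step 7 [7y] swap r/1=2084/61171: DF=(1 − 2084/61171·(0.959800+0.938900+0.908200+0.871200+0.832700+0.814700))/(1+2084/61171) = 1979/2500 ≈ 0.791600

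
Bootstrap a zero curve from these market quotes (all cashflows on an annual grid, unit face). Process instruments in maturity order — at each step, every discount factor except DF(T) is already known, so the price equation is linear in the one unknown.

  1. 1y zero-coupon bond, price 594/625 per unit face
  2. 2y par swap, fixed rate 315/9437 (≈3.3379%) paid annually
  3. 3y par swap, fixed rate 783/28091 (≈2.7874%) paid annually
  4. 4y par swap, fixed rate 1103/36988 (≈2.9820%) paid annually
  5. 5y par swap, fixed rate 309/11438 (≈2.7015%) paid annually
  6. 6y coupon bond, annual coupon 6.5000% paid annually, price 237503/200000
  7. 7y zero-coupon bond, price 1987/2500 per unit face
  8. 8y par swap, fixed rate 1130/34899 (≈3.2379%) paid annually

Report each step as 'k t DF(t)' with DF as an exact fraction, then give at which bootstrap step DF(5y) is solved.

1 1 594/625
2 2 937/1000
3 3 9217/10000
4 4 8897/10000
5 5 2191/2500
6 6 4179/5000
7 7 1987/2500
8 8 387/500
DF(5y) is solved at step 5

step 1 [1y] zero: DF = P = 594/625 ≈ 0.950400
step 2 [2y] swap r/1=315/9437: DF=(1 − 315/9437·(0.950400))/(1+315/9437) = 937/1000 ≈ 0.937000
step 3 [3y] swap r/1=783/28091: DF=(1 − 783/28091·(0.950400+0.937000))/(1+783/28091) = 9217/10000 ≈ 0.921700
step 4 [4y] swap r/1=1103/36988: DF=(1 − 1103/36988·(0.950400+0.937000+0.921700))/(1+1103/36988) = 8897/10000 ≈ 0.889700
step 5 [5y] swap r/1=309/11438: DF=(1 − 309/11438·(0.950400+0.937000+0.921700+0.889700))/(1+309/11438) = 2191/2500 ≈ 0.876400
step 6 [6y] bond c/1=13/200: DF=(237503/200000 − 13/200·(0.950400+0.937000+0.921700+0.889700+0.876400))/(1+13/200) = 4179/5000 ≈ 0.835800
step 7 [7y] zero: DF = P = 1987/2500 ≈ 0.794800
step 8 [8y] swap r/1=1130/34899: DF=(1 − 1130/34899·(0.950400+0.937000+0.921700+0.889700+0.876400+0.835800+0.794800))/(1+1130/34899) = 387/500 ≈ 0.774000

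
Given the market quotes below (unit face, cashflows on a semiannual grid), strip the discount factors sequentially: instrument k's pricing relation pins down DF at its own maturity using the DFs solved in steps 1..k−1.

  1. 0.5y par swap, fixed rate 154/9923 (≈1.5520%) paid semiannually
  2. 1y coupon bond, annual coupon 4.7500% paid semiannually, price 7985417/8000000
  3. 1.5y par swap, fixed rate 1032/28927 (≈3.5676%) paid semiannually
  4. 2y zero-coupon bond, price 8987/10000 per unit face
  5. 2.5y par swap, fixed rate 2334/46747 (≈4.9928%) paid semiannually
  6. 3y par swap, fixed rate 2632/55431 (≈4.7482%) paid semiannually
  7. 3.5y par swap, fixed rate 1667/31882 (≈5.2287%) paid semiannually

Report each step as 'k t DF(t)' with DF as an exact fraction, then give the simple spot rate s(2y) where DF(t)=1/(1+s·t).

step 1 [0.5y] swap r/2=77/9923: DF=(1 − 77/9923·(0))/(1+77/9923) = 9923/10000 ≈ 0.992300
step 2 [1y] bond c/2=19/800: DF=(7985417/8000000 − 19/800·(0.992300))/(1+19/800) = 119/125 ≈ 0.952000
step 3 [1.5y] swap r/2=516/28927: DF=(1 − 516/28927·(0.992300+0.952000))/(1+516/28927) = 2371/2500 ≈ 0.948400
step 4 [2y] zero: DF = P = 8987/10000 ≈ 0.898700
step 5 [2.5y] swap r/2=1167/46747: DF=(1 − 1167/46747·(0.992300+0.952000+0.948400+0.898700))/(1+1167/46747) = 8833/10000 ≈ 0.883300
step 6 [3y] swap r/2=1316/55431: DF=(1 − 1316/55431·(0.992300+0.952000+0.948400+0.898700+0.883300))/(1+1316/55431) = 2171/2500 ≈ 0.868400
step 7 [3.5y] swap r/2=1667/63764: DF=(1 − 1667/63764·(0.992300+0.952000+0.948400+0.898700+0.883300+0.868400))/(1+1667/63764) = 8333/10000 ≈ 0.833300

1 1/2 9923/10000
2 1 119/125
3 3/2 2371/2500
4 2 8987/10000
5 5/2 8833/10000
6 3 2171/2500
7 7/2 8333/10000
s(2y) = (1/(8987/10000) − 1)/(2) = 1013/17974 ≈ 5.6359%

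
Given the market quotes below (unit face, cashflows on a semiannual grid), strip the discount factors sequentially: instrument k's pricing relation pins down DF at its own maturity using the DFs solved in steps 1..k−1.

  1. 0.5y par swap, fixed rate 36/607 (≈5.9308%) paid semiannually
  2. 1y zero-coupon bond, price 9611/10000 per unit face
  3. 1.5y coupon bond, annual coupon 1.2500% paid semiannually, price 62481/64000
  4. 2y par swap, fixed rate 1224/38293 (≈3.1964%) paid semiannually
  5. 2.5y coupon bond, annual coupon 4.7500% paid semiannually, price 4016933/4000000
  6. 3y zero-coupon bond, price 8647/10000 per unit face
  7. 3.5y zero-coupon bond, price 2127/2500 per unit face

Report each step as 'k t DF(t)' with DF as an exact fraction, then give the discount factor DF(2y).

1 1/2 607/625
2 1 9611/10000
3 3/2 4791/5000
4 2 2347/2500
5 5/2 8921/10000
6 3 8647/10000
7 7/2 2127/2500
DF(2y) = 2347/2500 ≈ 0.938800

step 1 [0.5y] swap r/2=18/607: DF=(1 − 18/607·(0))/(1+18/607) = 607/625 ≈ 0.971200
step 2 [1y] zero: DF = P = 9611/10000 ≈ 0.961100
step 3 [1.5y] bond c/2=1/160: DF=(62481/64000 − 1/160·(0.971200+0.961100))/(1+1/160) = 4791/5000 ≈ 0.958200
step 4 [2y] swap r/2=612/38293: DF=(1 − 612/38293·(0.971200+0.961100+0.958200))/(1+612/38293) = 2347/2500 ≈ 0.938800
step 5 [2.5y] bond c/2=19/800: DF=(4016933/4000000 − 19/800·(0.971200+0.961100+0.958200+0.938800))/(1+19/800) = 8921/10000 ≈ 0.892100
step 6 [3y] zero: DF = P = 8647/10000 ≈ 0.864700
step 7 [3.5y] zero: DF = P = 2127/2500 ≈ 0.850800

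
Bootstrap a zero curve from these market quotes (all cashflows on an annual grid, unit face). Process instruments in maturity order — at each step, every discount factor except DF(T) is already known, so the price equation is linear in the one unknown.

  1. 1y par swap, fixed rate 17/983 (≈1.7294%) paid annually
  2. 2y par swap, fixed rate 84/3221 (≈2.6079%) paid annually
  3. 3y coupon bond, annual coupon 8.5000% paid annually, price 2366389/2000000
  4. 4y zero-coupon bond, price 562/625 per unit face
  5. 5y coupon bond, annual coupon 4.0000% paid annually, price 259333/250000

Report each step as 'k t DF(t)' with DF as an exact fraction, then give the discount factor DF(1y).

1 1 983/1000
2 2 1187/1250
3 3 9391/10000
4 4 562/625
5 5 2131/2500
DF(1y) = 983/1000 ≈ 0.983000

step 1 [1y] swap r/1=17/983: DF=(1 − 17/983·(0))/(1+17/983) = 983/1000 ≈ 0.983000
step 2 [2y] swap r/1=84/3221: DF=(1 − 84/3221·(0.983000))/(1+84/3221) = 1187/1250 ≈ 0.949600
step 3 [3y] bond c/1=17/200: DF=(2366389/2000000 − 17/200·(0.983000+0.949600))/(1+17/200) = 9391/10000 ≈ 0.939100
step 4 [4y] zero: DF = P = 562/625 ≈ 0.899200
step 5 [5y] bond c/1=1/25: DF=(259333/250000 − 1/25·(0.983000+0.949600+0.939100+0.899200))/(1+1/25) = 2131/2500 ≈ 0.852400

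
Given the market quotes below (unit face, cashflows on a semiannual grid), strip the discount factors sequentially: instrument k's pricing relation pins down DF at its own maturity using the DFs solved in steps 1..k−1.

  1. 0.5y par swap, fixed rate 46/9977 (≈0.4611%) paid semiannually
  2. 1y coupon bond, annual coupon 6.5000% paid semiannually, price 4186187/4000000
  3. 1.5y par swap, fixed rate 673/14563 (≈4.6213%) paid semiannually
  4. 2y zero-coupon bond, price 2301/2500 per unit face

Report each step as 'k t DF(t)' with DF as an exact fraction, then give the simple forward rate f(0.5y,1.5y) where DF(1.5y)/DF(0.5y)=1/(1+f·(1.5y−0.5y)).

step 1 [0.5y] swap r/2=23/9977: DF=(1 − 23/9977·(0))/(1+23/9977) = 9977/10000 ≈ 0.997700
step 2 [1y] bond c/2=13/400: DF=(4186187/4000000 − 13/400·(0.997700))/(1+13/400) = 4911/5000 ≈ 0.982200
step 3 [1.5y] swap r/2=673/29126: DF=(1 − 673/29126·(0.997700+0.982200))/(1+673/29126) = 9327/10000 ≈ 0.932700
step 4 [2y] zero: DF = P = 2301/2500 ≈ 0.920400

1 1/2 9977/10000
2 1 4911/5000
3 3/2 9327/10000
4 2 2301/2500
f(0.5y,1.5y) = ((9977/10000)/(9327/10000) − 1)/(1) = 650/9327 ≈ 6.9690%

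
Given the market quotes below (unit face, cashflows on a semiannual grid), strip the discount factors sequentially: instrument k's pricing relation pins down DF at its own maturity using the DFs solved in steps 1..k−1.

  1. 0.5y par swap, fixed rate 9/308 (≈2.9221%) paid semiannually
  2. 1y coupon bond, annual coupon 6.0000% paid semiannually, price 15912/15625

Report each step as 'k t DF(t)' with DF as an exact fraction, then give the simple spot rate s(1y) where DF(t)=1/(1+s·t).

step 1 [0.5y] swap r/2=9/616: DF=(1 − 9/616·(0))/(1+9/616) = 616/625 ≈ 0.985600
step 2 [1y] bond c/2=3/100: DF=(15912/15625 − 3/100·(0.985600))/(1+3/100) = 24/25 ≈ 0.960000

1 1/2 616/625
2 1 24/25
s(1y) = (1/(24/25) − 1)/(1) = 1/24 ≈ 4.1667%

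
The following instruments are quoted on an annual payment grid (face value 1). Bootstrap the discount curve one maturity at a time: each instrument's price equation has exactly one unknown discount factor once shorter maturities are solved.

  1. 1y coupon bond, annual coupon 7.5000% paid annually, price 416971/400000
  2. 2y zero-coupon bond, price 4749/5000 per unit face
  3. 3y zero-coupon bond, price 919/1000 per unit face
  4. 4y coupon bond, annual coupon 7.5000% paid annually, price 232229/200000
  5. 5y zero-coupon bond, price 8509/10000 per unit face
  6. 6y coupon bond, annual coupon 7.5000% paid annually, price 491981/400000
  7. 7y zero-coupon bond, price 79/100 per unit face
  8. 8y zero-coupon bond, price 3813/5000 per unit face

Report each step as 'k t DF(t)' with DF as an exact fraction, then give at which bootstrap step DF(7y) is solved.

1 1 9697/10000
2 2 4749/5000
3 3 919/1000
4 4 8821/10000
5 5 8509/10000
6 6 2063/2500
7 7 79/100
8 8 3813/5000
DF(7y) is solved at step 7

step 1 [1y] bond c/1=3/40: DF=(416971/400000 − 3/40·(0))/(1+3/40) = 9697/10000 ≈ 0.969700
step 2 [2y] zero: DF = P = 4749/5000 ≈ 0.949800
step 3 [3y] zero: DF = P = 919/1000 ≈ 0.919000
step 4 [4y] bond c/1=3/40: DF=(232229/200000 − 3/40·(0.969700+0.949800+0.919000))/(1+3/40) = 8821/10000 ≈ 0.882100
step 5 [5y] zero: DF = P = 8509/10000 ≈ 0.850900
step 6 [6y] bond c/1=3/40: DF=(491981/400000 − 3/40·(0.969700+0.949800+0.919000+0.882100+0.850900))/(1+3/40) = 2063/2500 ≈ 0.825200
step 7 [7y] zero: DF = P = 79/100 ≈ 0.790000
step 8 [8y] zero: DF = P = 3813/5000 ≈ 0.762600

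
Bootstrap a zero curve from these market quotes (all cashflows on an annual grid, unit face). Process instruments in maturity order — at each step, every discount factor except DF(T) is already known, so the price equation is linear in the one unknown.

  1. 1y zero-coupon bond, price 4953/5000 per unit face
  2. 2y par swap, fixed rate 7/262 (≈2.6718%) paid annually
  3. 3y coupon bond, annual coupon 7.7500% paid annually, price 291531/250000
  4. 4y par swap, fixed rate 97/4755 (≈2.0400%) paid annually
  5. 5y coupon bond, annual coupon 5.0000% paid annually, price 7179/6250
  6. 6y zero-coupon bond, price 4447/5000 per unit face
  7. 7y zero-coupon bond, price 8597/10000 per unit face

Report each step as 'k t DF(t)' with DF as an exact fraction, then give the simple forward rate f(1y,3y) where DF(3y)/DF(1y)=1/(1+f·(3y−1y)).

1 1 4953/5000
2 2 4741/5000
3 3 2357/2500
4 4 1153/1250
5 5 1141/1250
6 6 4447/5000
7 7 8597/10000
f(1y,3y) = ((4953/5000)/(2357/2500) − 1)/(2) = 239/9428 ≈ 2.5350%

step 1 [1y] zero: DF = P = 4953/5000 ≈ 0.990600
step 2 [2y] swap r/1=7/262: DF=(1 − 7/262·(0.990600))/(1+7/262) = 4741/5000 ≈ 0.948200
step 3 [3y] bond c/1=31/400: DF=(291531/250000 − 31/400·(0.990600+0.948200))/(1+31/400) = 2357/2500 ≈ 0.942800
step 4 [4y] swap r/1=97/4755: DF=(1 − 97/4755·(0.990600+0.948200+0.942800))/(1+97/4755) = 1153/1250 ≈ 0.922400
step 5 [5y] bond c/1=1/20: DF=(7179/6250 − 1/20·(0.990600+0.948200+0.942800+0.922400))/(1+1/20) = 1141/1250 ≈ 0.912800
step 6 [6y] zero: DF = P = 4447/5000 ≈ 0.889400
step 7 [7y] zero: DF = P = 8597/10000 ≈ 0.859700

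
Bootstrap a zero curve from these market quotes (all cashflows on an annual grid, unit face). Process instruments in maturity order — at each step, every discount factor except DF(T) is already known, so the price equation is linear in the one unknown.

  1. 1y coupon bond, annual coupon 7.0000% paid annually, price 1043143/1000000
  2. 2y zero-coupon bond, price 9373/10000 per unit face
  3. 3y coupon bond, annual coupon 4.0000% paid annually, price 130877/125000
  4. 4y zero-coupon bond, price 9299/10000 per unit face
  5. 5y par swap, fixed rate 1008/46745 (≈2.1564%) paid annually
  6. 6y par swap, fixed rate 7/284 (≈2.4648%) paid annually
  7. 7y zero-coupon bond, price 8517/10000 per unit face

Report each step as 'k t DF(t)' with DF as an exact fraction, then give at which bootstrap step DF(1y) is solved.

step 1 [1y] bond c/1=7/100: DF=(1043143/1000000 − 7/100·(0))/(1+7/100) = 9749/10000 ≈ 0.974900
step 2 [2y] zero: DF = P = 9373/10000 ≈ 0.937300
step 3 [3y] bond c/1=1/25: DF=(130877/125000 − 1/25·(0.974900+0.937300))/(1+1/25) = 2333/2500 ≈ 0.933200
step 4 [4y] zero: DF = P = 9299/10000 ≈ 0.929900
step 5 [5y] swap r/1=1008/46745: DF=(1 − 1008/46745·(0.974900+0.937300+0.933200+0.929900))/(1+1008/46745) = 562/625 ≈ 0.899200
step 6 [6y] swap r/1=7/284: DF=(1 − 7/284·(0.974900+0.937300+0.933200+0.929900+0.899200))/(1+7/284) = 1727/2000 ≈ 0.863500
step 7 [7y] zero: DF = P = 8517/10000 ≈ 0.851700

1 1 9749/10000
2 2 9373/10000
3 3 2333/2500
4 4 9299/10000
5 5 562/625
6 6 1727/2000
7 7 8517/10000
DF(1y) is solved at step 1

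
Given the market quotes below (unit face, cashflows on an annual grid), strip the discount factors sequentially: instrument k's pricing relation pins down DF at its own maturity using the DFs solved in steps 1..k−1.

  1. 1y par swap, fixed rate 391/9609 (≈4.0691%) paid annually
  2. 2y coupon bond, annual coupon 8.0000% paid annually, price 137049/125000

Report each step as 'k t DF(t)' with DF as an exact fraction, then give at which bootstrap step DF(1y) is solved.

1 1 9609/10000
2 2 118/125
DF(1y) is solved at step 1

step 1 [1y] swap r/1=391/9609: DF=(1 − 391/9609·(0))/(1+391/9609) = 9609/10000 ≈ 0.960900
step 2 [2y] bond c/1=2/25: DF=(137049/125000 − 2/25·(0.960900))/(1+2/25) = 118/125 ≈ 0.944000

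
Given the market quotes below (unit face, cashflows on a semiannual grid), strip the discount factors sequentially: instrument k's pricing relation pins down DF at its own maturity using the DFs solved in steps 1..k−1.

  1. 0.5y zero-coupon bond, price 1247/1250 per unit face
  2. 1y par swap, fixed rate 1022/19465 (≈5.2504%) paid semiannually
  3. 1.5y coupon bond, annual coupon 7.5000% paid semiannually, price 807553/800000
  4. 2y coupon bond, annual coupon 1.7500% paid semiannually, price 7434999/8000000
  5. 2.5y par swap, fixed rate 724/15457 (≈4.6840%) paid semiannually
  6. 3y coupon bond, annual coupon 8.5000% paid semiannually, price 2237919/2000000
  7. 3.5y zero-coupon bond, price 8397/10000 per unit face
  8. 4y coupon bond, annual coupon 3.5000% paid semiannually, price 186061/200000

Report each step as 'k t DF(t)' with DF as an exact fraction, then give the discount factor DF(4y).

step 1 [0.5y] zero: DF = P = 1247/1250 ≈ 0.997600
step 2 [1y] swap r/2=511/19465: DF=(1 − 511/19465·(0.997600))/(1+511/19465) = 9489/10000 ≈ 0.948900
step 3 [1.5y] bond c/2=3/80: DF=(807553/800000 − 3/80·(0.997600+0.948900))/(1+3/80) = 4513/5000 ≈ 0.902600
step 4 [2y] bond c/2=7/800: DF=(7434999/8000000 − 7/800·(0.997600+0.948900+0.902600))/(1+7/800) = 4483/5000 ≈ 0.896600
step 5 [2.5y] swap r/2=362/15457: DF=(1 − 362/15457·(0.997600+0.948900+0.902600+0.896600))/(1+362/15457) = 4457/5000 ≈ 0.891400
step 6 [3y] bond c/2=17/400: DF=(2237919/2000000 − 17/400·(0.997600+0.948900+0.902600+0.896600+0.891400))/(1+17/400) = 8843/10000 ≈ 0.884300
step 7 [3.5y] zero: DF = P = 8397/10000 ≈ 0.839700
step 8 [4y] bond c/2=7/400: DF=(186061/200000 − 7/400·(0.997600+0.948900+0.902600+0.896600+0.891400+0.884300+0.839700))/(1+7/400) = 8049/10000 ≈ 0.804900

1 1/2 1247/1250
2 1 9489/10000
3 3/2 4513/5000
4 2 4483/5000
5 5/2 4457/5000
6 3 8843/10000
7 7/2 8397/10000
8 4 8049/10000
DF(4y) = 8049/10000 ≈ 0.804900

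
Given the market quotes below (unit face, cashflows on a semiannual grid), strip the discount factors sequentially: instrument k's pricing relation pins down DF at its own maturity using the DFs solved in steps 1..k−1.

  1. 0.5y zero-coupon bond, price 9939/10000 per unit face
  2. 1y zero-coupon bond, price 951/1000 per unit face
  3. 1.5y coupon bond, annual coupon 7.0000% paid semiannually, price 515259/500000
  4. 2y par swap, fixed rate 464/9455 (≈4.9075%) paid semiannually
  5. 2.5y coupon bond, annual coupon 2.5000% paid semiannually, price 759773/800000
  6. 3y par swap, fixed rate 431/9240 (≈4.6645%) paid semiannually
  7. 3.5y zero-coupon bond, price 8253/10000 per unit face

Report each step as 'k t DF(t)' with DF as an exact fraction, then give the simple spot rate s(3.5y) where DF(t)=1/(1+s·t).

step 1 [0.5y] zero: DF = P = 9939/10000 ≈ 0.993900
step 2 [1y] zero: DF = P = 951/1000 ≈ 0.951000
step 3 [1.5y] bond c/2=7/200: DF=(515259/500000 − 7/200·(0.993900+0.951000))/(1+7/200) = 9299/10000 ≈ 0.929900
step 4 [2y] swap r/2=232/9455: DF=(1 − 232/9455·(0.993900+0.951000+0.929900))/(1+232/9455) = 567/625 ≈ 0.907200
step 5 [2.5y] bond c/2=1/80: DF=(759773/800000 − 1/80·(0.993900+0.951000+0.929900+0.907200))/(1+1/80) = 8913/10000 ≈ 0.891300
step 6 [3y] swap r/2=431/18480: DF=(1 − 431/18480·(0.993900+0.951000+0.929900+0.907200+0.891300))/(1+431/18480) = 8707/10000 ≈ 0.870700
step 7 [3.5y] zero: DF = P = 8253/10000 ≈ 0.825300

1 1/2 9939/10000
2 1 951/1000
3 3/2 9299/10000
4 2 567/625
5 5/2 8913/10000
6 3 8707/10000
7 7/2 8253/10000
s(3.5y) = (1/(8253/10000) − 1)/(7/2) = 3494/57771 ≈ 6.0480%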